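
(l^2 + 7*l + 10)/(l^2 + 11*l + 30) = (l + 2)/(l + 6)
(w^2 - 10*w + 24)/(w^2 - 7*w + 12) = (w - 6)/(w - 3)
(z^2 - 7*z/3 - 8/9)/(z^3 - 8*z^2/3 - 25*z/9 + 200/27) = 3*(3*z + 1)/(9*z^2 - 25)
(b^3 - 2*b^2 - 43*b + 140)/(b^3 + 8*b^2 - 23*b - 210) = (b - 4)/(b + 6)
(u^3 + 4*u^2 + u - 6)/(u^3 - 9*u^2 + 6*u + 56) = (u^2 + 2*u - 3)/(u^2 - 11*u + 28)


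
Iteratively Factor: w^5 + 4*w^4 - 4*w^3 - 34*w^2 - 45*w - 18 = (w + 1)*(w^4 + 3*w^3 - 7*w^2 - 27*w - 18) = (w - 3)*(w + 1)*(w^3 + 6*w^2 + 11*w + 6) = (w - 3)*(w + 1)*(w + 2)*(w^2 + 4*w + 3) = (w - 3)*(w + 1)^2*(w + 2)*(w + 3)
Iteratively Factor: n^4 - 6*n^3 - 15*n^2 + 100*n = (n - 5)*(n^3 - n^2 - 20*n) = (n - 5)*(n + 4)*(n^2 - 5*n) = (n - 5)^2*(n + 4)*(n)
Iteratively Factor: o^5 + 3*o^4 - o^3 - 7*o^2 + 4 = (o + 2)*(o^4 + o^3 - 3*o^2 - o + 2) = (o - 1)*(o + 2)*(o^3 + 2*o^2 - o - 2) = (o - 1)^2*(o + 2)*(o^2 + 3*o + 2) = (o - 1)^2*(o + 1)*(o + 2)*(o + 2)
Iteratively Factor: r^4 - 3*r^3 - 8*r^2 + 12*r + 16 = (r + 2)*(r^3 - 5*r^2 + 2*r + 8) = (r - 2)*(r + 2)*(r^2 - 3*r - 4) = (r - 4)*(r - 2)*(r + 2)*(r + 1)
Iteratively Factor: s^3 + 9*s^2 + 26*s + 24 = (s + 2)*(s^2 + 7*s + 12) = (s + 2)*(s + 4)*(s + 3)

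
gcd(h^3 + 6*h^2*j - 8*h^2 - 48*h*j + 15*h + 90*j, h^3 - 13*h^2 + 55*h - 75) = h^2 - 8*h + 15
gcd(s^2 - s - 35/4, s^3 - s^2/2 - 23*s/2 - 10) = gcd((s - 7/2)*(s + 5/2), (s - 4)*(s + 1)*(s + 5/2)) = s + 5/2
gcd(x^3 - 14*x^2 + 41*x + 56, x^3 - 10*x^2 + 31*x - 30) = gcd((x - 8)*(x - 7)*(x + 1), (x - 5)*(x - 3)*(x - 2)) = 1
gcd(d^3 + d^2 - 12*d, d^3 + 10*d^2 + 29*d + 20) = d + 4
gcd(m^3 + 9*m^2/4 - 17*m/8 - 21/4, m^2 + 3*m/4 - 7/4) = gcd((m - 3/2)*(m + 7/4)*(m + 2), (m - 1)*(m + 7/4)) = m + 7/4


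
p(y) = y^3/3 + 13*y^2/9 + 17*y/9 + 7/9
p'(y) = y^2 + 26*y/9 + 17/9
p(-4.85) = -12.43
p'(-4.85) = 11.40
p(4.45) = 67.16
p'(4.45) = 34.55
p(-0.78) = 0.03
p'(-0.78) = 0.24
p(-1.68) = 0.10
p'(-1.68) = -0.14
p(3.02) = 28.84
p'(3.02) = 19.73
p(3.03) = 29.04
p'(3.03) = 19.82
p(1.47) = 7.73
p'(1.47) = 8.30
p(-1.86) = 0.12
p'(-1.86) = -0.02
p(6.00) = 136.11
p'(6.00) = 55.22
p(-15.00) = -827.56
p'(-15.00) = 183.56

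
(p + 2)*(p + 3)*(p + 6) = p^3 + 11*p^2 + 36*p + 36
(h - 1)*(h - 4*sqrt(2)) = h^2 - 4*sqrt(2)*h - h + 4*sqrt(2)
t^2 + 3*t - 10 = (t - 2)*(t + 5)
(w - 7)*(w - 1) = w^2 - 8*w + 7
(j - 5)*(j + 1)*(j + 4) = j^3 - 21*j - 20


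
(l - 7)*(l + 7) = l^2 - 49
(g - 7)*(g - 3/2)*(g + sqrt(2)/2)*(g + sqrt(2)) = g^4 - 17*g^3/2 + 3*sqrt(2)*g^3/2 - 51*sqrt(2)*g^2/4 + 23*g^2/2 - 17*g/2 + 63*sqrt(2)*g/4 + 21/2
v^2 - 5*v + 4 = (v - 4)*(v - 1)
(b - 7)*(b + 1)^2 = b^3 - 5*b^2 - 13*b - 7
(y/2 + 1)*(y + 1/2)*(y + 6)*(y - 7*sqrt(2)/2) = y^4/2 - 7*sqrt(2)*y^3/4 + 17*y^3/4 - 119*sqrt(2)*y^2/8 + 8*y^2 - 28*sqrt(2)*y + 3*y - 21*sqrt(2)/2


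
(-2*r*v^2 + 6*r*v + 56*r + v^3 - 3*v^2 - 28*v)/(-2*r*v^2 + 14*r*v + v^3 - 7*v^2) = (v + 4)/v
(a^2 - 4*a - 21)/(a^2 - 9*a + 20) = (a^2 - 4*a - 21)/(a^2 - 9*a + 20)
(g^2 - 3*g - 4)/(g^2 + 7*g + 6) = (g - 4)/(g + 6)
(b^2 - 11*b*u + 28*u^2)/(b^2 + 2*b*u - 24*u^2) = (b - 7*u)/(b + 6*u)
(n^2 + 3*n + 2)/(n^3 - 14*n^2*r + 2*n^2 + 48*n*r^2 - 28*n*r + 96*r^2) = (n + 1)/(n^2 - 14*n*r + 48*r^2)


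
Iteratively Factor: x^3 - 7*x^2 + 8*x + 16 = (x + 1)*(x^2 - 8*x + 16) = (x - 4)*(x + 1)*(x - 4)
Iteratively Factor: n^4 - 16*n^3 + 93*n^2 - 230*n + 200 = (n - 2)*(n^3 - 14*n^2 + 65*n - 100) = (n - 5)*(n - 2)*(n^2 - 9*n + 20) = (n - 5)^2*(n - 2)*(n - 4)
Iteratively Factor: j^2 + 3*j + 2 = (j + 2)*(j + 1)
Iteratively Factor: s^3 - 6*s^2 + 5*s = (s - 1)*(s^2 - 5*s) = (s - 5)*(s - 1)*(s)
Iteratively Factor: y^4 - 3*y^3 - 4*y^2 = (y - 4)*(y^3 + y^2) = (y - 4)*(y + 1)*(y^2) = y*(y - 4)*(y + 1)*(y)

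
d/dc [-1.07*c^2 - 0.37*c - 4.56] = -2.14*c - 0.37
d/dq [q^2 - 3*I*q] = 2*q - 3*I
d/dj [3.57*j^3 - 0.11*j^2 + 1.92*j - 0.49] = 10.71*j^2 - 0.22*j + 1.92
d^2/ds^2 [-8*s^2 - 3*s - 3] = -16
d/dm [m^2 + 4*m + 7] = 2*m + 4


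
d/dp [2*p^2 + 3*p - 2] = 4*p + 3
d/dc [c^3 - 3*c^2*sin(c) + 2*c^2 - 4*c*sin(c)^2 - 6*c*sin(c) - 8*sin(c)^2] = -3*c^2*cos(c) + 3*c^2 - 4*c*sin(2*c) - 6*sqrt(2)*c*sin(c + pi/4) + 4*c - 6*sin(c) - 8*sin(2*c) + 2*cos(2*c) - 2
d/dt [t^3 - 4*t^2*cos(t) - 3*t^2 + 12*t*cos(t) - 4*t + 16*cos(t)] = 4*t^2*sin(t) + 3*t^2 - 12*t*sin(t) - 8*t*cos(t) - 6*t - 16*sin(t) + 12*cos(t) - 4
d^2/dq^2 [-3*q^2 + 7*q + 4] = -6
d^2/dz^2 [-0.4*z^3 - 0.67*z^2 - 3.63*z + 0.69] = -2.4*z - 1.34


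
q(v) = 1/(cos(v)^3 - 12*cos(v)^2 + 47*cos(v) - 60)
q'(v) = (3*sin(v)*cos(v)^2 - 24*sin(v)*cos(v) + 47*sin(v))/(cos(v)^3 - 12*cos(v)^2 + 47*cos(v) - 60)^2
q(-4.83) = -0.02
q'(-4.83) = 0.01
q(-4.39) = -0.01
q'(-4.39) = 0.01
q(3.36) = -0.01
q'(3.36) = -0.00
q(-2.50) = -0.01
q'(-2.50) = -0.00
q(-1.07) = -0.02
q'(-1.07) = -0.02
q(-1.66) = -0.02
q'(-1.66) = -0.01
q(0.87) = -0.03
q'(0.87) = 0.02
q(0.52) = -0.04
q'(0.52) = 0.02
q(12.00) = -0.04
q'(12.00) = -0.02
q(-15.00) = -0.00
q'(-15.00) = 0.00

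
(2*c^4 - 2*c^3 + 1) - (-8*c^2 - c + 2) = 2*c^4 - 2*c^3 + 8*c^2 + c - 1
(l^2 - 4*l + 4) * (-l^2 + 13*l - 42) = -l^4 + 17*l^3 - 98*l^2 + 220*l - 168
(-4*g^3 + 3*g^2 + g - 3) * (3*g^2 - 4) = -12*g^5 + 9*g^4 + 19*g^3 - 21*g^2 - 4*g + 12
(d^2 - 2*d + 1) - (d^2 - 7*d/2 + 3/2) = 3*d/2 - 1/2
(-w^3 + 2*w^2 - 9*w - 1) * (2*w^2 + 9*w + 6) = -2*w^5 - 5*w^4 - 6*w^3 - 71*w^2 - 63*w - 6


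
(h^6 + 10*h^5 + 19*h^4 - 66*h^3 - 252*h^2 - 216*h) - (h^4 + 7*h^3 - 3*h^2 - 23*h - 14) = h^6 + 10*h^5 + 18*h^4 - 73*h^3 - 249*h^2 - 193*h + 14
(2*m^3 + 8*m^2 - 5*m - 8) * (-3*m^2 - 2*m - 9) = -6*m^5 - 28*m^4 - 19*m^3 - 38*m^2 + 61*m + 72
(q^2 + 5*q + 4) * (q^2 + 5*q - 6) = q^4 + 10*q^3 + 23*q^2 - 10*q - 24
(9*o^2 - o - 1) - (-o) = 9*o^2 - 1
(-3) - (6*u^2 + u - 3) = -6*u^2 - u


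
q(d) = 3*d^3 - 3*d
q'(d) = 9*d^2 - 3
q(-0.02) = 0.06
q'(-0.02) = -3.00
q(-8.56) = -1855.99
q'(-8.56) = 656.46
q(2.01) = 18.33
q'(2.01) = 33.36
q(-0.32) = 0.86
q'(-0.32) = -2.08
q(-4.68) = -293.47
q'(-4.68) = 194.12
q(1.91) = 15.17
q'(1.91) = 29.83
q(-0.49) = 1.12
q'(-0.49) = -0.84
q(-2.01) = -18.33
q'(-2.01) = 33.36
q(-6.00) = -630.00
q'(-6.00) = 321.00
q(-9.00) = -2160.00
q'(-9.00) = 726.00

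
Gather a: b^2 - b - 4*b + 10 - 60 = b^2 - 5*b - 50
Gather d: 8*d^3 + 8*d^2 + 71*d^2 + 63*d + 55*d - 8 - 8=8*d^3 + 79*d^2 + 118*d - 16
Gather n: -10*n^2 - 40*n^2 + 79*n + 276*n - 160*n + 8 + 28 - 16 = -50*n^2 + 195*n + 20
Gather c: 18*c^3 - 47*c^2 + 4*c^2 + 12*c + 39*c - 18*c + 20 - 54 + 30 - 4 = 18*c^3 - 43*c^2 + 33*c - 8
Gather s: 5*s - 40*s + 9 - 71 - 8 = -35*s - 70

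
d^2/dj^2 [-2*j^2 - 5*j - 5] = -4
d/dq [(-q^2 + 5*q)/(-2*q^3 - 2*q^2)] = (-q^2 + 10*q + 5)/(2*q^2*(q^2 + 2*q + 1))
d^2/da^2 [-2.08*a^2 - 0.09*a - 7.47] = -4.16000000000000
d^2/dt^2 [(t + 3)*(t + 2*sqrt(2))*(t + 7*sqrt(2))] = 6*t + 6 + 18*sqrt(2)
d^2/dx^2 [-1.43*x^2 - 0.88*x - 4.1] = -2.86000000000000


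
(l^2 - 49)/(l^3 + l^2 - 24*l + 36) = (l^2 - 49)/(l^3 + l^2 - 24*l + 36)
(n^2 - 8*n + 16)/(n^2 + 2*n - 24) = (n - 4)/(n + 6)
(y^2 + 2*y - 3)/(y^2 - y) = (y + 3)/y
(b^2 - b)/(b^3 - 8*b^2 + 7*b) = 1/(b - 7)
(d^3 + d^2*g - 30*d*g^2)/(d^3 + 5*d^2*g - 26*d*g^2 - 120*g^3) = d/(d + 4*g)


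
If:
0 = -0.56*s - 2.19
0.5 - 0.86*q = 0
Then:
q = 0.58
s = -3.91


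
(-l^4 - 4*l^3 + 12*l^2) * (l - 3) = -l^5 - l^4 + 24*l^3 - 36*l^2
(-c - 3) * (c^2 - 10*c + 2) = -c^3 + 7*c^2 + 28*c - 6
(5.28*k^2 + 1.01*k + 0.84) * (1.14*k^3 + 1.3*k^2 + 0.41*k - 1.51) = 6.0192*k^5 + 8.0154*k^4 + 4.4354*k^3 - 6.4667*k^2 - 1.1807*k - 1.2684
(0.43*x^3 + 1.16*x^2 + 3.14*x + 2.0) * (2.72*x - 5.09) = 1.1696*x^4 + 0.9665*x^3 + 2.6364*x^2 - 10.5426*x - 10.18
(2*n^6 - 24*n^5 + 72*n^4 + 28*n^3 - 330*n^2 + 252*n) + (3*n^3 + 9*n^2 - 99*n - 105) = 2*n^6 - 24*n^5 + 72*n^4 + 31*n^3 - 321*n^2 + 153*n - 105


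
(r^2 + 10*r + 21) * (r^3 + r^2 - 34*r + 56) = r^5 + 11*r^4 - 3*r^3 - 263*r^2 - 154*r + 1176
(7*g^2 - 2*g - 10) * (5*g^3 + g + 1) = 35*g^5 - 10*g^4 - 43*g^3 + 5*g^2 - 12*g - 10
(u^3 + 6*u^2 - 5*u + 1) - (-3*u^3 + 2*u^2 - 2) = 4*u^3 + 4*u^2 - 5*u + 3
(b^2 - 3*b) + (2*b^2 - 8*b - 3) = 3*b^2 - 11*b - 3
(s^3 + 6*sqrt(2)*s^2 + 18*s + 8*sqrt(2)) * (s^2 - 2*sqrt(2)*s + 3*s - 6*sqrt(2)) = s^5 + 3*s^4 + 4*sqrt(2)*s^4 - 6*s^3 + 12*sqrt(2)*s^3 - 28*sqrt(2)*s^2 - 18*s^2 - 84*sqrt(2)*s - 32*s - 96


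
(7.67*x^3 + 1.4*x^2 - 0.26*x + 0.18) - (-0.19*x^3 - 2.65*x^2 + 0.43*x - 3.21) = 7.86*x^3 + 4.05*x^2 - 0.69*x + 3.39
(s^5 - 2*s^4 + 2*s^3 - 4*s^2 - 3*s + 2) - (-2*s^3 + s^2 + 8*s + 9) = s^5 - 2*s^4 + 4*s^3 - 5*s^2 - 11*s - 7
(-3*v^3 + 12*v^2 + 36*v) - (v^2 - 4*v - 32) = -3*v^3 + 11*v^2 + 40*v + 32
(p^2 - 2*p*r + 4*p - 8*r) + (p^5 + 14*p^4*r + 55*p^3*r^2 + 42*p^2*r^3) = p^5 + 14*p^4*r + 55*p^3*r^2 + 42*p^2*r^3 + p^2 - 2*p*r + 4*p - 8*r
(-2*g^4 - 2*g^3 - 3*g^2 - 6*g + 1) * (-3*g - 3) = 6*g^5 + 12*g^4 + 15*g^3 + 27*g^2 + 15*g - 3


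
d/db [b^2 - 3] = 2*b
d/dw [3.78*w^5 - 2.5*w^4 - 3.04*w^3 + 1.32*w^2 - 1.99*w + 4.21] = 18.9*w^4 - 10.0*w^3 - 9.12*w^2 + 2.64*w - 1.99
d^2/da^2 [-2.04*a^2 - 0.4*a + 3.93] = -4.08000000000000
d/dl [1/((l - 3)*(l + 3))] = -2*l/(l^4 - 18*l^2 + 81)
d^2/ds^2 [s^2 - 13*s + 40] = 2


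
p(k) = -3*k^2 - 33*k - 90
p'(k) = -6*k - 33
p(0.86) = -120.60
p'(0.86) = -38.16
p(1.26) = -136.34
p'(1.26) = -40.56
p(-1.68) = -43.03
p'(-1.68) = -22.92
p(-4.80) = -0.72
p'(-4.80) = -4.20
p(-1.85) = -39.22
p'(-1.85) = -21.90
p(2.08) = -171.62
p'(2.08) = -45.48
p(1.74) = -156.50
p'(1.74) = -43.44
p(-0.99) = -60.27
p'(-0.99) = -27.06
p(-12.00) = -126.00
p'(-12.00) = 39.00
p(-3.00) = -18.00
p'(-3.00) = -15.00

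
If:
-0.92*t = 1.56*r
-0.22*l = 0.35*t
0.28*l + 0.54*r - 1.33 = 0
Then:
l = 2.77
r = 1.03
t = -1.74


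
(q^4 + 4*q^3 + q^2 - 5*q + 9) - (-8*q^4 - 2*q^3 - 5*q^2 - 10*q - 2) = 9*q^4 + 6*q^3 + 6*q^2 + 5*q + 11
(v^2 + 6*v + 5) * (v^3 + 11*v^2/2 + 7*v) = v^5 + 23*v^4/2 + 45*v^3 + 139*v^2/2 + 35*v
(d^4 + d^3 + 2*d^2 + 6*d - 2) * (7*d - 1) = 7*d^5 + 6*d^4 + 13*d^3 + 40*d^2 - 20*d + 2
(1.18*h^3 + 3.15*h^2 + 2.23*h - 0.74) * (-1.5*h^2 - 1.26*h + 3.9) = -1.77*h^5 - 6.2118*h^4 - 2.712*h^3 + 10.5852*h^2 + 9.6294*h - 2.886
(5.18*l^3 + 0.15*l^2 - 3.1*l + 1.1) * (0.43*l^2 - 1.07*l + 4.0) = 2.2274*l^5 - 5.4781*l^4 + 19.2265*l^3 + 4.39*l^2 - 13.577*l + 4.4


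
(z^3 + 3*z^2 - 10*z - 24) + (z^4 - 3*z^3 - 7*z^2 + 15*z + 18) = z^4 - 2*z^3 - 4*z^2 + 5*z - 6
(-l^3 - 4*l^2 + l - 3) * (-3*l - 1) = 3*l^4 + 13*l^3 + l^2 + 8*l + 3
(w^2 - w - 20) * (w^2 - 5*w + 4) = w^4 - 6*w^3 - 11*w^2 + 96*w - 80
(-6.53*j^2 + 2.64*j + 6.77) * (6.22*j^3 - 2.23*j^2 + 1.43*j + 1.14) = -40.6166*j^5 + 30.9827*j^4 + 26.8843*j^3 - 18.7661*j^2 + 12.6907*j + 7.7178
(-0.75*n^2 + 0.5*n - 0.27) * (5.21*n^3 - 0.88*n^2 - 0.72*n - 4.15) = -3.9075*n^5 + 3.265*n^4 - 1.3067*n^3 + 2.9901*n^2 - 1.8806*n + 1.1205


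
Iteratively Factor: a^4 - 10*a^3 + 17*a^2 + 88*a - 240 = (a - 4)*(a^3 - 6*a^2 - 7*a + 60) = (a - 4)*(a + 3)*(a^2 - 9*a + 20) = (a - 5)*(a - 4)*(a + 3)*(a - 4)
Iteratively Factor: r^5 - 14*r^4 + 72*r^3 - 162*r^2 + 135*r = (r - 5)*(r^4 - 9*r^3 + 27*r^2 - 27*r) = (r - 5)*(r - 3)*(r^3 - 6*r^2 + 9*r) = (r - 5)*(r - 3)^2*(r^2 - 3*r) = (r - 5)*(r - 3)^3*(r)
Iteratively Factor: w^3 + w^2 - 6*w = (w - 2)*(w^2 + 3*w) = (w - 2)*(w + 3)*(w)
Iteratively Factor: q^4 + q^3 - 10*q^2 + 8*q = (q - 1)*(q^3 + 2*q^2 - 8*q) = q*(q - 1)*(q^2 + 2*q - 8) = q*(q - 1)*(q + 4)*(q - 2)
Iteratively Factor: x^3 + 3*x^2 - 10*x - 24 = (x - 3)*(x^2 + 6*x + 8) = (x - 3)*(x + 2)*(x + 4)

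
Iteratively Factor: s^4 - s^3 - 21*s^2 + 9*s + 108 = (s + 3)*(s^3 - 4*s^2 - 9*s + 36) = (s + 3)^2*(s^2 - 7*s + 12) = (s - 3)*(s + 3)^2*(s - 4)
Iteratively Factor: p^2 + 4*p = (p + 4)*(p)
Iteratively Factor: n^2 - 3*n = (n)*(n - 3)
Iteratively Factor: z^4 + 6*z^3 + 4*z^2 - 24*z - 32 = (z - 2)*(z^3 + 8*z^2 + 20*z + 16) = (z - 2)*(z + 4)*(z^2 + 4*z + 4) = (z - 2)*(z + 2)*(z + 4)*(z + 2)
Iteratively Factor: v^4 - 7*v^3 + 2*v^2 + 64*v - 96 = (v - 2)*(v^3 - 5*v^2 - 8*v + 48) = (v - 2)*(v + 3)*(v^2 - 8*v + 16) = (v - 4)*(v - 2)*(v + 3)*(v - 4)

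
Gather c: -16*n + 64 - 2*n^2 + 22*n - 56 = -2*n^2 + 6*n + 8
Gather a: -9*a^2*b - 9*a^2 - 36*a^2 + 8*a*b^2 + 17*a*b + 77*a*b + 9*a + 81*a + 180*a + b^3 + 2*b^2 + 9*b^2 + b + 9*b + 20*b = a^2*(-9*b - 45) + a*(8*b^2 + 94*b + 270) + b^3 + 11*b^2 + 30*b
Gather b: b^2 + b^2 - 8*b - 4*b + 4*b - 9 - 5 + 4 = 2*b^2 - 8*b - 10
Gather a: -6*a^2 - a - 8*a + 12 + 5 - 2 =-6*a^2 - 9*a + 15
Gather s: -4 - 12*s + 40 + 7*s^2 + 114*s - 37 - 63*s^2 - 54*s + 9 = -56*s^2 + 48*s + 8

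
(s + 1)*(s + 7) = s^2 + 8*s + 7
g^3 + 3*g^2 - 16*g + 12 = (g - 2)*(g - 1)*(g + 6)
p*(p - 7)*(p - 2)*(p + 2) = p^4 - 7*p^3 - 4*p^2 + 28*p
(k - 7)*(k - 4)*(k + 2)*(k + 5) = k^4 - 4*k^3 - 39*k^2 + 86*k + 280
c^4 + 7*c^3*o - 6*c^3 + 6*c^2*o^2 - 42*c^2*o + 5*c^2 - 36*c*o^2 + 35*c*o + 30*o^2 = (c - 5)*(c - 1)*(c + o)*(c + 6*o)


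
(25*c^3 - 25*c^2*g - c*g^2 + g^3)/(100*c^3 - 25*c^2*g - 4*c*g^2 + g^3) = (c - g)/(4*c - g)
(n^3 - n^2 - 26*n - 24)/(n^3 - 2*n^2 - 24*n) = (n + 1)/n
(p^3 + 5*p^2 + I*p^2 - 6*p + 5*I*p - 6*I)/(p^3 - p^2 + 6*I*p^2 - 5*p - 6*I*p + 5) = (p + 6)/(p + 5*I)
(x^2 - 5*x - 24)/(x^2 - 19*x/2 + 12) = 2*(x + 3)/(2*x - 3)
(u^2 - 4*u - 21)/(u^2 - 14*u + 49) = (u + 3)/(u - 7)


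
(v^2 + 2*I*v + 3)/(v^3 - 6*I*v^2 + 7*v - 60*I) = (v - I)/(v^2 - 9*I*v - 20)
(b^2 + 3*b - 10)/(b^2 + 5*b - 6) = (b^2 + 3*b - 10)/(b^2 + 5*b - 6)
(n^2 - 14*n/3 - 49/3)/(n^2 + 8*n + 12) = (3*n^2 - 14*n - 49)/(3*(n^2 + 8*n + 12))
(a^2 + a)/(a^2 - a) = (a + 1)/(a - 1)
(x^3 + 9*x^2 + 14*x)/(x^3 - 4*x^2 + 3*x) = (x^2 + 9*x + 14)/(x^2 - 4*x + 3)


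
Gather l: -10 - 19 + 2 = -27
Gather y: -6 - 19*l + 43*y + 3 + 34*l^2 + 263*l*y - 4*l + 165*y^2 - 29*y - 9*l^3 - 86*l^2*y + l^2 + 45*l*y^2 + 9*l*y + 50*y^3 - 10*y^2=-9*l^3 + 35*l^2 - 23*l + 50*y^3 + y^2*(45*l + 155) + y*(-86*l^2 + 272*l + 14) - 3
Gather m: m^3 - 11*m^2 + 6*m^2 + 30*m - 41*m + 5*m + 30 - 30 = m^3 - 5*m^2 - 6*m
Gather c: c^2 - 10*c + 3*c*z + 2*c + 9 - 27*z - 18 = c^2 + c*(3*z - 8) - 27*z - 9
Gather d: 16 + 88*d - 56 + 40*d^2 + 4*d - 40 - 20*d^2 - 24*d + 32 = 20*d^2 + 68*d - 48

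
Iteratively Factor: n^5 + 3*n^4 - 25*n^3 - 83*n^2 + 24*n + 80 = (n - 1)*(n^4 + 4*n^3 - 21*n^2 - 104*n - 80) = (n - 1)*(n + 4)*(n^3 - 21*n - 20) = (n - 1)*(n + 4)^2*(n^2 - 4*n - 5) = (n - 5)*(n - 1)*(n + 4)^2*(n + 1)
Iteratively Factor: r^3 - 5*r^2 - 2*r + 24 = (r + 2)*(r^2 - 7*r + 12) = (r - 3)*(r + 2)*(r - 4)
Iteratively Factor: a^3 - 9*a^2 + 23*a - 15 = (a - 5)*(a^2 - 4*a + 3) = (a - 5)*(a - 1)*(a - 3)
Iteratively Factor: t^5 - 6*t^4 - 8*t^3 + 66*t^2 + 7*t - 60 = (t - 5)*(t^4 - t^3 - 13*t^2 + t + 12) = (t - 5)*(t + 3)*(t^3 - 4*t^2 - t + 4) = (t - 5)*(t - 1)*(t + 3)*(t^2 - 3*t - 4) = (t - 5)*(t - 1)*(t + 1)*(t + 3)*(t - 4)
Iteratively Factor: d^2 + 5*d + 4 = (d + 1)*(d + 4)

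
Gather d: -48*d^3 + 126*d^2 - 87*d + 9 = -48*d^3 + 126*d^2 - 87*d + 9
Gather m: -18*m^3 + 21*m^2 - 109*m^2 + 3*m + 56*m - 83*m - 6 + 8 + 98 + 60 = -18*m^3 - 88*m^2 - 24*m + 160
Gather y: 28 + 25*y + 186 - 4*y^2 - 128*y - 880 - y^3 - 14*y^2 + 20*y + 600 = -y^3 - 18*y^2 - 83*y - 66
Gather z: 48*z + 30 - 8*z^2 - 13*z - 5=-8*z^2 + 35*z + 25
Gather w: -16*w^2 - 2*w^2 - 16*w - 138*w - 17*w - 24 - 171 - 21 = -18*w^2 - 171*w - 216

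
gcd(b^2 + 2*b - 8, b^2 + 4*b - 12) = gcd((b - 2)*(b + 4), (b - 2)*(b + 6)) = b - 2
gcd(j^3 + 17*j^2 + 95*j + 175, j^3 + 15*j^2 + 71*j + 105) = j^2 + 12*j + 35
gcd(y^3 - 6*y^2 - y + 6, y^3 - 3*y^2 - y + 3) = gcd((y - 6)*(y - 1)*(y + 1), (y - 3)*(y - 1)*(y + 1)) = y^2 - 1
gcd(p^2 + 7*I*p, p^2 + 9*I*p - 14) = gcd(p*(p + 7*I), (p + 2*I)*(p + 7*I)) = p + 7*I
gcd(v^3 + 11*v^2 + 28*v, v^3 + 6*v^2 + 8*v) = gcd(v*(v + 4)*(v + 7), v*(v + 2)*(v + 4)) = v^2 + 4*v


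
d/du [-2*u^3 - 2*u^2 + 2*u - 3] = -6*u^2 - 4*u + 2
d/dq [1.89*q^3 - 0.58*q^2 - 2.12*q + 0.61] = 5.67*q^2 - 1.16*q - 2.12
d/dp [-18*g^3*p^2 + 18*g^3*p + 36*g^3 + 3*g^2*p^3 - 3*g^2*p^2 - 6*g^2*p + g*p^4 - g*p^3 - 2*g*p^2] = g*(-36*g^2*p + 18*g^2 + 9*g*p^2 - 6*g*p - 6*g + 4*p^3 - 3*p^2 - 4*p)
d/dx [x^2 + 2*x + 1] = 2*x + 2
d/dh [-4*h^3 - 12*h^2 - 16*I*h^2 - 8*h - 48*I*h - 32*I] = -12*h^2 - h*(24 + 32*I) - 8 - 48*I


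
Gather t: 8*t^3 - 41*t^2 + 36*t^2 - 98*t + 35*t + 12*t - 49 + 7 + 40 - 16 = 8*t^3 - 5*t^2 - 51*t - 18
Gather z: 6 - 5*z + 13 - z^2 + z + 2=-z^2 - 4*z + 21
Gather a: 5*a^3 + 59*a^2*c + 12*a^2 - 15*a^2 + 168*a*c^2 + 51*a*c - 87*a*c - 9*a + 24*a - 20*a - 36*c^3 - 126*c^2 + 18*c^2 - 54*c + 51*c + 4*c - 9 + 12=5*a^3 + a^2*(59*c - 3) + a*(168*c^2 - 36*c - 5) - 36*c^3 - 108*c^2 + c + 3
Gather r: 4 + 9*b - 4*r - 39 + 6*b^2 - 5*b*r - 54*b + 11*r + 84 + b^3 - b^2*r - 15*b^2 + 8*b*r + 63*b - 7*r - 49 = b^3 - 9*b^2 + 18*b + r*(-b^2 + 3*b)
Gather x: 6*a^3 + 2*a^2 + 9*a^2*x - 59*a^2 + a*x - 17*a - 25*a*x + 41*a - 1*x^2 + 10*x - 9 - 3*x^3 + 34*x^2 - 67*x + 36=6*a^3 - 57*a^2 + 24*a - 3*x^3 + 33*x^2 + x*(9*a^2 - 24*a - 57) + 27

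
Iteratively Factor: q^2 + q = (q + 1)*(q)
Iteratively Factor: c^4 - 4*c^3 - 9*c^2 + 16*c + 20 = (c - 2)*(c^3 - 2*c^2 - 13*c - 10) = (c - 5)*(c - 2)*(c^2 + 3*c + 2) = (c - 5)*(c - 2)*(c + 1)*(c + 2)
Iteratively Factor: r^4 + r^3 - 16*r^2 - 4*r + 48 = (r - 2)*(r^3 + 3*r^2 - 10*r - 24) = (r - 3)*(r - 2)*(r^2 + 6*r + 8) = (r - 3)*(r - 2)*(r + 2)*(r + 4)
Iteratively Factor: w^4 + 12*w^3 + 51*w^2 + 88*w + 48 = (w + 3)*(w^3 + 9*w^2 + 24*w + 16) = (w + 3)*(w + 4)*(w^2 + 5*w + 4) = (w + 1)*(w + 3)*(w + 4)*(w + 4)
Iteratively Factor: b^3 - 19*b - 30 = (b - 5)*(b^2 + 5*b + 6) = (b - 5)*(b + 3)*(b + 2)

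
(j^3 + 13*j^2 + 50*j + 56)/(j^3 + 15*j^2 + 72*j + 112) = (j + 2)/(j + 4)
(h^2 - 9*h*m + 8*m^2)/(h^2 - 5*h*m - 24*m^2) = (h - m)/(h + 3*m)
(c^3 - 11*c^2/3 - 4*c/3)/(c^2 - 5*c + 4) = c*(3*c + 1)/(3*(c - 1))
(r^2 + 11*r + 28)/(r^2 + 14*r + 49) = (r + 4)/(r + 7)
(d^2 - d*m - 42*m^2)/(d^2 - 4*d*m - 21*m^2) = (d + 6*m)/(d + 3*m)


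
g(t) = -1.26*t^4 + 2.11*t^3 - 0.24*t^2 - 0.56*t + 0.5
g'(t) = -5.04*t^3 + 6.33*t^2 - 0.48*t - 0.56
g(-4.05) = -480.33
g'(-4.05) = 440.02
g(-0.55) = 0.27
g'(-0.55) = 2.46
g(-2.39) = -69.45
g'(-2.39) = 105.55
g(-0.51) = 0.36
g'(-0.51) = 2.00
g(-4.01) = -462.97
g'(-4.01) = 428.14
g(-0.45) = 0.46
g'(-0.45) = 1.40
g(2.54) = -20.34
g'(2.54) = -43.53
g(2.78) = -32.84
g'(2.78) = -61.26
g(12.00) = -22522.06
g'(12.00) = -7803.92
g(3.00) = -48.43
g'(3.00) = -81.11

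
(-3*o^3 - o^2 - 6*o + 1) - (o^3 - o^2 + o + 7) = -4*o^3 - 7*o - 6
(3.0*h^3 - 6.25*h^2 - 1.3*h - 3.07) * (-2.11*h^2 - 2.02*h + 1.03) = -6.33*h^5 + 7.1275*h^4 + 18.458*h^3 + 2.6662*h^2 + 4.8624*h - 3.1621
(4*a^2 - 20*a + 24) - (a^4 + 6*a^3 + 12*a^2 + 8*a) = -a^4 - 6*a^3 - 8*a^2 - 28*a + 24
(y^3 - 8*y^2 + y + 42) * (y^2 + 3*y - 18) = y^5 - 5*y^4 - 41*y^3 + 189*y^2 + 108*y - 756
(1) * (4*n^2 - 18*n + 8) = 4*n^2 - 18*n + 8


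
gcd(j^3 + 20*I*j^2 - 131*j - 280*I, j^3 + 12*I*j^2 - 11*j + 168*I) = j^2 + 15*I*j - 56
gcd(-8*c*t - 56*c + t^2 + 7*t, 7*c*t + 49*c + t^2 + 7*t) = t + 7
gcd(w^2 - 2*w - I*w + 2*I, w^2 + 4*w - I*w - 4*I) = w - I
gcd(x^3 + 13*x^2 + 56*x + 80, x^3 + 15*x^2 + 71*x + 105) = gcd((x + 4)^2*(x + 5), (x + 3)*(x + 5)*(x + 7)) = x + 5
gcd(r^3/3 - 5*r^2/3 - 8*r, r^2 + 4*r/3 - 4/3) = 1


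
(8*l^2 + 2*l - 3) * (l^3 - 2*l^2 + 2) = 8*l^5 - 14*l^4 - 7*l^3 + 22*l^2 + 4*l - 6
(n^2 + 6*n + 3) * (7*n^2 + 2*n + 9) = 7*n^4 + 44*n^3 + 42*n^2 + 60*n + 27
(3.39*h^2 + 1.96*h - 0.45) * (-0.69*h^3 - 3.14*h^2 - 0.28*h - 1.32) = -2.3391*h^5 - 11.997*h^4 - 6.7931*h^3 - 3.6106*h^2 - 2.4612*h + 0.594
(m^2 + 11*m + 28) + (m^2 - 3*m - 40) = 2*m^2 + 8*m - 12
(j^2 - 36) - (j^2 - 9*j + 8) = 9*j - 44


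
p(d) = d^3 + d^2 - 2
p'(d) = 3*d^2 + 2*d = d*(3*d + 2)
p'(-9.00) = 225.00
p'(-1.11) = 1.48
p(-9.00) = -650.00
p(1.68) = 5.56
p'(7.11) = 165.88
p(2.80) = 27.79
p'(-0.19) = -0.27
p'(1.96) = 15.44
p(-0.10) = -1.99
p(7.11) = 407.98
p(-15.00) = -3152.00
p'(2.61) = 25.66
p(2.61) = 22.59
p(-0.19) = -1.97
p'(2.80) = 29.12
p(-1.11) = -2.14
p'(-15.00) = 645.00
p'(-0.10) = -0.17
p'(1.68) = 11.83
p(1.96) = 9.37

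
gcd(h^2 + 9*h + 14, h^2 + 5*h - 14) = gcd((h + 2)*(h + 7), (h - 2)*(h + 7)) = h + 7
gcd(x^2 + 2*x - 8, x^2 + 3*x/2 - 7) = x - 2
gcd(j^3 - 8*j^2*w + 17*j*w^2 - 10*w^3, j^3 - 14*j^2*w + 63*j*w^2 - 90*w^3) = -j + 5*w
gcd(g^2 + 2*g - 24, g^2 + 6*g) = g + 6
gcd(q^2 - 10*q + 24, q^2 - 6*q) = q - 6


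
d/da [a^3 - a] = 3*a^2 - 1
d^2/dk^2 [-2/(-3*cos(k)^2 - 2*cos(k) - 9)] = (-72*sin(k)^4 - 172*sin(k)^2 + 81*cos(k) - 9*cos(3*k) + 152)/(-3*sin(k)^2 + 2*cos(k) + 12)^3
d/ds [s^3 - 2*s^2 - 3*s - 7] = 3*s^2 - 4*s - 3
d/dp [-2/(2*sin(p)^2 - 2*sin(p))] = (2/tan(p) - cos(p)/sin(p)^2)/(sin(p) - 1)^2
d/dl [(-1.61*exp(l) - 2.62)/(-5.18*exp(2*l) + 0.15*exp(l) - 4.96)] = (-8.3398*exp(2*l) - 27.1432*exp(l) + 8.3786)*exp(l)/(26.8324*exp(4*l) - 1.554*exp(3*l) + 51.4081*exp(2*l) - 1.488*exp(l) + 24.6016)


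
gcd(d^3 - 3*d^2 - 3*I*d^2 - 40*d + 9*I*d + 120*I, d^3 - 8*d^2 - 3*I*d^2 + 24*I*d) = d^2 + d*(-8 - 3*I) + 24*I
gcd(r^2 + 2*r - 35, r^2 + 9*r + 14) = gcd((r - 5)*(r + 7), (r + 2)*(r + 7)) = r + 7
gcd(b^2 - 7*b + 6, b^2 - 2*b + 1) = b - 1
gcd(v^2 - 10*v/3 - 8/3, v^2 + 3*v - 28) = v - 4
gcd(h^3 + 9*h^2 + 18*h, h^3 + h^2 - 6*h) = h^2 + 3*h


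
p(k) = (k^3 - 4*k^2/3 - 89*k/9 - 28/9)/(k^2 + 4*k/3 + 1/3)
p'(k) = (-2*k - 4/3)*(k^3 - 4*k^2/3 - 89*k/9 - 28/9)/(k^2 + 4*k/3 + 1/3)^2 + (3*k^2 - 8*k/3 - 89/9)/(k^2 + 4*k/3 + 1/3) = (k^2 + 2*k + 23/3)/(k^2 + 2*k + 1)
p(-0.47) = -15.72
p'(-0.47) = 24.73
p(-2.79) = -1.73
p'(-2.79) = 3.08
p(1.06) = -4.84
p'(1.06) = 2.57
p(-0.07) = -9.91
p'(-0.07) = 8.71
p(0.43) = -6.90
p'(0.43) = 4.26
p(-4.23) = -4.83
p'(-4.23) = 1.64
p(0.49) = -6.65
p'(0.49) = 4.00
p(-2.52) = -0.80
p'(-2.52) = 3.89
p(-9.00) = -10.83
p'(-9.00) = 1.10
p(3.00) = -1.33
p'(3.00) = 1.42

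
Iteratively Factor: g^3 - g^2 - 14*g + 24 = (g - 2)*(g^2 + g - 12) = (g - 3)*(g - 2)*(g + 4)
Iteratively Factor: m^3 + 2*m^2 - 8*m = (m)*(m^2 + 2*m - 8) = m*(m + 4)*(m - 2)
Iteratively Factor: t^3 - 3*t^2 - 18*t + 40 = (t + 4)*(t^2 - 7*t + 10) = (t - 2)*(t + 4)*(t - 5)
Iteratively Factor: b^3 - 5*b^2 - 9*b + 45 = (b + 3)*(b^2 - 8*b + 15) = (b - 3)*(b + 3)*(b - 5)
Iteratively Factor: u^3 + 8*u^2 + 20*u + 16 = (u + 4)*(u^2 + 4*u + 4) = (u + 2)*(u + 4)*(u + 2)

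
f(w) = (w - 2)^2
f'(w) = 2*w - 4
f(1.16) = 0.71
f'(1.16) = -1.68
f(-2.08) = 16.65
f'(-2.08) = -8.16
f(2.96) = 0.92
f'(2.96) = 1.92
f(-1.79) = 14.36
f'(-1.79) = -7.58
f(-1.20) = 10.24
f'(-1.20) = -6.40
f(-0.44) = 5.95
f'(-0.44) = -4.88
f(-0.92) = 8.53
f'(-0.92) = -5.84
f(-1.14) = 9.86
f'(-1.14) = -6.28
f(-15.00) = 289.00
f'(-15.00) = -34.00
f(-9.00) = 121.00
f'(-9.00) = -22.00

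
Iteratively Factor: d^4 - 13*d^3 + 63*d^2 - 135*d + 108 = (d - 4)*(d^3 - 9*d^2 + 27*d - 27) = (d - 4)*(d - 3)*(d^2 - 6*d + 9) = (d - 4)*(d - 3)^2*(d - 3)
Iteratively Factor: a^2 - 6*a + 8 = (a - 2)*(a - 4)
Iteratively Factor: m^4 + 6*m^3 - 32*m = (m - 2)*(m^3 + 8*m^2 + 16*m) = (m - 2)*(m + 4)*(m^2 + 4*m) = (m - 2)*(m + 4)^2*(m)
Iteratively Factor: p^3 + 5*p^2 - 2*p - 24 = (p + 3)*(p^2 + 2*p - 8) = (p + 3)*(p + 4)*(p - 2)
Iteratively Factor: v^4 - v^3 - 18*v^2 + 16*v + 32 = (v + 4)*(v^3 - 5*v^2 + 2*v + 8) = (v - 4)*(v + 4)*(v^2 - v - 2) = (v - 4)*(v + 1)*(v + 4)*(v - 2)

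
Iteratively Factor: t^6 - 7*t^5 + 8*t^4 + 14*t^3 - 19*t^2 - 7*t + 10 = (t + 1)*(t^5 - 8*t^4 + 16*t^3 - 2*t^2 - 17*t + 10) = (t - 2)*(t + 1)*(t^4 - 6*t^3 + 4*t^2 + 6*t - 5) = (t - 2)*(t + 1)^2*(t^3 - 7*t^2 + 11*t - 5) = (t - 2)*(t - 1)*(t + 1)^2*(t^2 - 6*t + 5) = (t - 5)*(t - 2)*(t - 1)*(t + 1)^2*(t - 1)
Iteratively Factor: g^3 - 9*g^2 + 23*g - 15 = (g - 1)*(g^2 - 8*g + 15) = (g - 3)*(g - 1)*(g - 5)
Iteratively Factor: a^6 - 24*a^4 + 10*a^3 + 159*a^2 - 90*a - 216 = (a - 3)*(a^5 + 3*a^4 - 15*a^3 - 35*a^2 + 54*a + 72) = (a - 3)*(a + 4)*(a^4 - a^3 - 11*a^2 + 9*a + 18) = (a - 3)^2*(a + 4)*(a^3 + 2*a^2 - 5*a - 6) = (a - 3)^2*(a + 1)*(a + 4)*(a^2 + a - 6) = (a - 3)^2*(a + 1)*(a + 3)*(a + 4)*(a - 2)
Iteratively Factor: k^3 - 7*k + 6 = (k - 2)*(k^2 + 2*k - 3) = (k - 2)*(k - 1)*(k + 3)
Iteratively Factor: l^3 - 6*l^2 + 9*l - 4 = (l - 4)*(l^2 - 2*l + 1) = (l - 4)*(l - 1)*(l - 1)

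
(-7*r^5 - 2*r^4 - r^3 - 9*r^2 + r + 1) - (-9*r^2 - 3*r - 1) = -7*r^5 - 2*r^4 - r^3 + 4*r + 2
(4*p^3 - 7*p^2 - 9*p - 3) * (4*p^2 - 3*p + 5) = 16*p^5 - 40*p^4 + 5*p^3 - 20*p^2 - 36*p - 15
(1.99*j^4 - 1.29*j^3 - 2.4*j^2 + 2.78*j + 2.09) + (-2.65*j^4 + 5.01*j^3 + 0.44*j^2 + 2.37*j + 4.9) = -0.66*j^4 + 3.72*j^3 - 1.96*j^2 + 5.15*j + 6.99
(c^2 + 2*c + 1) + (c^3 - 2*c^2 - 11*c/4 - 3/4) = c^3 - c^2 - 3*c/4 + 1/4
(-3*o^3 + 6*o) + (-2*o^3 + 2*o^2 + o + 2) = -5*o^3 + 2*o^2 + 7*o + 2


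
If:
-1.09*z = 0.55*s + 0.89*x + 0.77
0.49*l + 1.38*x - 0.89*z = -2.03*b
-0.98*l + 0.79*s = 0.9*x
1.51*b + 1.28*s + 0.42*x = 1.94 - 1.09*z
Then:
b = 0.839575228980076*z + 0.52713579057444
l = 2.82368612063138 - 1.35667385766413*z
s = 1.47718807646665 - 1.80643597250201*z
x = -0.108382264184152*z - 1.77803757534456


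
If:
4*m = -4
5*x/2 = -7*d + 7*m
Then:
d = -5*x/14 - 1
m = -1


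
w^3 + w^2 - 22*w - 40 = (w - 5)*(w + 2)*(w + 4)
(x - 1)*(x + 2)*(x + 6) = x^3 + 7*x^2 + 4*x - 12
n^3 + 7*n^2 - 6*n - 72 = (n - 3)*(n + 4)*(n + 6)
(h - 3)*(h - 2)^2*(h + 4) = h^4 - 3*h^3 - 12*h^2 + 52*h - 48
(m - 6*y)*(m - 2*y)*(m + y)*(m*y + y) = m^4*y - 7*m^3*y^2 + m^3*y + 4*m^2*y^3 - 7*m^2*y^2 + 12*m*y^4 + 4*m*y^3 + 12*y^4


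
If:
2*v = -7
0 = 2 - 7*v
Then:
No Solution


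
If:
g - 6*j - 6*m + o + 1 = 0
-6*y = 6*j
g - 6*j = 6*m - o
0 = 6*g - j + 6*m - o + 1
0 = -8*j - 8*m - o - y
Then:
No Solution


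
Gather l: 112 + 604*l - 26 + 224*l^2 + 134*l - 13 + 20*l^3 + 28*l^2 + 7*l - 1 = 20*l^3 + 252*l^2 + 745*l + 72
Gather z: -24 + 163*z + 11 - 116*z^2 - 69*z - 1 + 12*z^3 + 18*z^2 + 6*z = 12*z^3 - 98*z^2 + 100*z - 14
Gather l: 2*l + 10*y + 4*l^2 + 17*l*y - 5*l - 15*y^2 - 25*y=4*l^2 + l*(17*y - 3) - 15*y^2 - 15*y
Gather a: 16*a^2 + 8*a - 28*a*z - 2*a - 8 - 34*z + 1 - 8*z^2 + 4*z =16*a^2 + a*(6 - 28*z) - 8*z^2 - 30*z - 7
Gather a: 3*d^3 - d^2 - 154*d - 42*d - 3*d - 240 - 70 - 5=3*d^3 - d^2 - 199*d - 315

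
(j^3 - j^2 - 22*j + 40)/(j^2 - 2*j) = j + 1 - 20/j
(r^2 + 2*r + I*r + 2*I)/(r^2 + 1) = (r + 2)/(r - I)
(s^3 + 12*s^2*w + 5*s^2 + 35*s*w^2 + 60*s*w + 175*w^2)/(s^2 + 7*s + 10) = (s^2 + 12*s*w + 35*w^2)/(s + 2)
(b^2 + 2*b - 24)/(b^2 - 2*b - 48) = (b - 4)/(b - 8)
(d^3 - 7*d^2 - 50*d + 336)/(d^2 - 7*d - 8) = (d^2 + d - 42)/(d + 1)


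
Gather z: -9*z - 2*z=-11*z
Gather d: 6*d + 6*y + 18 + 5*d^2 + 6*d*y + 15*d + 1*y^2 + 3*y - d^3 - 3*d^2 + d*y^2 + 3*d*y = -d^3 + 2*d^2 + d*(y^2 + 9*y + 21) + y^2 + 9*y + 18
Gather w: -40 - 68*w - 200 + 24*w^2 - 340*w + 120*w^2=144*w^2 - 408*w - 240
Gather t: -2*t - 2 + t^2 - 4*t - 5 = t^2 - 6*t - 7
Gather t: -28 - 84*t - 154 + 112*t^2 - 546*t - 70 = 112*t^2 - 630*t - 252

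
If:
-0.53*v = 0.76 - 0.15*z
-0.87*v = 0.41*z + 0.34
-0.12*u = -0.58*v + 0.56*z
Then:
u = -11.49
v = -1.04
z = 1.38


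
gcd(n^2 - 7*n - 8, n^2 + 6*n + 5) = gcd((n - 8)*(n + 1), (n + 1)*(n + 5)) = n + 1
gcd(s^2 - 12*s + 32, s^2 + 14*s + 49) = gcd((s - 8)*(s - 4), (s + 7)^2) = 1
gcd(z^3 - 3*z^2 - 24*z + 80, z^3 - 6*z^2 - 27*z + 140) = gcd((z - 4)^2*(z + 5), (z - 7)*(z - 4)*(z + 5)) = z^2 + z - 20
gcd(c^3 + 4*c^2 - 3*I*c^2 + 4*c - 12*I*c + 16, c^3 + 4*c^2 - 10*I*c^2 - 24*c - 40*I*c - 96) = c^2 + c*(4 - 4*I) - 16*I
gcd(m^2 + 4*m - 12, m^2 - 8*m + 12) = m - 2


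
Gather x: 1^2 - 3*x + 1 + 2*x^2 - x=2*x^2 - 4*x + 2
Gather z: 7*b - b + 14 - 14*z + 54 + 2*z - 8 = 6*b - 12*z + 60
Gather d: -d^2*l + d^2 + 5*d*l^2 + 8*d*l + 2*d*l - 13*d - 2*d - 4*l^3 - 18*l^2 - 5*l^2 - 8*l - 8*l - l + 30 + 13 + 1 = d^2*(1 - l) + d*(5*l^2 + 10*l - 15) - 4*l^3 - 23*l^2 - 17*l + 44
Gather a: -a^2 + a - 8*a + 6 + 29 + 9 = -a^2 - 7*a + 44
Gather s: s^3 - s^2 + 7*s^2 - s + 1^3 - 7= s^3 + 6*s^2 - s - 6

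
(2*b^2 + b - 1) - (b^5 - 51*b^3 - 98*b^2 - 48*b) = -b^5 + 51*b^3 + 100*b^2 + 49*b - 1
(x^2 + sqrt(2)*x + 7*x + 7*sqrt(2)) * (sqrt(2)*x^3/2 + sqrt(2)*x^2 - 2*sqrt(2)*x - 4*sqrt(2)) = sqrt(2)*x^5/2 + x^4 + 9*sqrt(2)*x^4/2 + 5*sqrt(2)*x^3 + 9*x^3 - 18*sqrt(2)*x^2 + 10*x^2 - 28*sqrt(2)*x - 36*x - 56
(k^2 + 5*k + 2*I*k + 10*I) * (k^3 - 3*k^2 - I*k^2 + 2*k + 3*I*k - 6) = k^5 + 2*k^4 + I*k^4 - 11*k^3 + 2*I*k^3 + 8*k^2 - 11*I*k^2 - 60*k + 8*I*k - 60*I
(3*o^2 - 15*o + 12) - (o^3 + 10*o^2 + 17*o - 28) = -o^3 - 7*o^2 - 32*o + 40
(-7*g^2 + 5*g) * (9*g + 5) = -63*g^3 + 10*g^2 + 25*g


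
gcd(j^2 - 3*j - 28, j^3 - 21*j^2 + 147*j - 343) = j - 7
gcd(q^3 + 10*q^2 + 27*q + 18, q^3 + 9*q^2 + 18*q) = q^2 + 9*q + 18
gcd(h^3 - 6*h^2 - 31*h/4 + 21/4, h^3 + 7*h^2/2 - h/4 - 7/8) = h - 1/2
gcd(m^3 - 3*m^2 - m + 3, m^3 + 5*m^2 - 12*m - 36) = m - 3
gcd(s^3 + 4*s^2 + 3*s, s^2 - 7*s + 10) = 1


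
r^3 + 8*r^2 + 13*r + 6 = (r + 1)^2*(r + 6)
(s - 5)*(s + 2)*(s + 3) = s^3 - 19*s - 30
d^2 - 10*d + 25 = (d - 5)^2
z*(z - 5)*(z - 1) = z^3 - 6*z^2 + 5*z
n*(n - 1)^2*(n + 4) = n^4 + 2*n^3 - 7*n^2 + 4*n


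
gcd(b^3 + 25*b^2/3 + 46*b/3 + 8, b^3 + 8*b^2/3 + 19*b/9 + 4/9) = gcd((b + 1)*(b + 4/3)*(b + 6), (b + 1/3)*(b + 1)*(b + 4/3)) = b^2 + 7*b/3 + 4/3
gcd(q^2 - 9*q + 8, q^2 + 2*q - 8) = 1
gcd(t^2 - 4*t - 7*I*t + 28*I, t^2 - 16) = t - 4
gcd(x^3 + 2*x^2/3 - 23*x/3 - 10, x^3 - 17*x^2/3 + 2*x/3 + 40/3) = 1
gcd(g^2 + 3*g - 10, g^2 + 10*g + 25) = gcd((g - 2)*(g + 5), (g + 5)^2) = g + 5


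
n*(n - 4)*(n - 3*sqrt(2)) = n^3 - 3*sqrt(2)*n^2 - 4*n^2 + 12*sqrt(2)*n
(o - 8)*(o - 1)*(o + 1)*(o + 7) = o^4 - o^3 - 57*o^2 + o + 56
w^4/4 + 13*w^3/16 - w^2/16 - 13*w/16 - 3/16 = (w/4 + 1/4)*(w - 1)*(w + 1/4)*(w + 3)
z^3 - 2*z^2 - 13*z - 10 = (z - 5)*(z + 1)*(z + 2)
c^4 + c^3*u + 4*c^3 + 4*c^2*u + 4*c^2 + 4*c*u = c*(c + 2)^2*(c + u)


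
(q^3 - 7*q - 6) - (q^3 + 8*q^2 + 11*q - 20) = -8*q^2 - 18*q + 14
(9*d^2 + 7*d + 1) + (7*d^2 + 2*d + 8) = 16*d^2 + 9*d + 9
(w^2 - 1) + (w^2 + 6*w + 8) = 2*w^2 + 6*w + 7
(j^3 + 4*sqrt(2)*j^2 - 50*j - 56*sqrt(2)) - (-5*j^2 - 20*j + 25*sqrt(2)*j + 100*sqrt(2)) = j^3 + 5*j^2 + 4*sqrt(2)*j^2 - 25*sqrt(2)*j - 30*j - 156*sqrt(2)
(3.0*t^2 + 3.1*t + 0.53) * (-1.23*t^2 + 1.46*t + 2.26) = -3.69*t^4 + 0.567*t^3 + 10.6541*t^2 + 7.7798*t + 1.1978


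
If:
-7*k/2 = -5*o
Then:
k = 10*o/7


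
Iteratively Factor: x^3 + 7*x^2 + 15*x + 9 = (x + 3)*(x^2 + 4*x + 3) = (x + 3)^2*(x + 1)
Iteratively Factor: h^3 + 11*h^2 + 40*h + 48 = (h + 3)*(h^2 + 8*h + 16) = (h + 3)*(h + 4)*(h + 4)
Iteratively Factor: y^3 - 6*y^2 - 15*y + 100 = (y - 5)*(y^2 - y - 20) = (y - 5)^2*(y + 4)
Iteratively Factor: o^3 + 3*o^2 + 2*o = (o + 2)*(o^2 + o) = o*(o + 2)*(o + 1)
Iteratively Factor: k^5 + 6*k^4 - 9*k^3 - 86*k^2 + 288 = (k + 4)*(k^4 + 2*k^3 - 17*k^2 - 18*k + 72) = (k - 3)*(k + 4)*(k^3 + 5*k^2 - 2*k - 24) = (k - 3)*(k + 4)^2*(k^2 + k - 6) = (k - 3)*(k + 3)*(k + 4)^2*(k - 2)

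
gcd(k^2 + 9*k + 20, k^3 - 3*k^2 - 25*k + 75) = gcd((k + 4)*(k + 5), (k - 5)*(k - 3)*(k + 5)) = k + 5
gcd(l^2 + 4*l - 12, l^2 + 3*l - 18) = l + 6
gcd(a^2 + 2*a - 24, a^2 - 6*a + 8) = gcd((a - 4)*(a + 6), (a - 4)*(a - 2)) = a - 4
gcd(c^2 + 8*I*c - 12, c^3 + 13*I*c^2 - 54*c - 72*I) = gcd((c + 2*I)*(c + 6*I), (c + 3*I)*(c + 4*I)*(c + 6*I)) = c + 6*I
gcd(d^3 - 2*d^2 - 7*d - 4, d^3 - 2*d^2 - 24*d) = 1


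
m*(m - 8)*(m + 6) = m^3 - 2*m^2 - 48*m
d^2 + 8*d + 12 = (d + 2)*(d + 6)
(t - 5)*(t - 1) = t^2 - 6*t + 5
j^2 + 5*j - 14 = (j - 2)*(j + 7)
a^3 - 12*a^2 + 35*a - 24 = (a - 8)*(a - 3)*(a - 1)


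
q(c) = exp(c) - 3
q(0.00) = -2.00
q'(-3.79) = 0.02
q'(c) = exp(c)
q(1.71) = 2.53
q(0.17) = -1.81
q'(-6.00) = 0.00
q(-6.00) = -3.00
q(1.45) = 1.26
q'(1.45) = 4.26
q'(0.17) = 1.19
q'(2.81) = 16.61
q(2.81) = 13.61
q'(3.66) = 38.86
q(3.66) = 35.86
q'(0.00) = 1.00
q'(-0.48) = 0.62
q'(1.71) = 5.53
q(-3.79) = -2.98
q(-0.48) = -2.38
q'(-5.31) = 0.00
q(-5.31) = -3.00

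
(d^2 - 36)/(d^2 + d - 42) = (d + 6)/(d + 7)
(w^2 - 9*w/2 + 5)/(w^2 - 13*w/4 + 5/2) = 2*(2*w - 5)/(4*w - 5)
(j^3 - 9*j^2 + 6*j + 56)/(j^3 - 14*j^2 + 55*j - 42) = (j^2 - 2*j - 8)/(j^2 - 7*j + 6)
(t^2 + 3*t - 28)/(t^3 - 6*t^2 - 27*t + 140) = (t + 7)/(t^2 - 2*t - 35)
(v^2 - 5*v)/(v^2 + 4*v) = (v - 5)/(v + 4)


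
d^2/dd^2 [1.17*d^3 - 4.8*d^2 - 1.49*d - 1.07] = 7.02*d - 9.6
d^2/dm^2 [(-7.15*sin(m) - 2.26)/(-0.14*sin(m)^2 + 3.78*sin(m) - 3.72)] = (-0.14014*sin(m)^5 - 3.960964*sin(m)^4 + 26.210576*sin(m)^3 - 127.858416*sin(m)^2 - 160.242048*sin(m) + 263.310432)/(0.002744*sin(m)^6 - 0.222264*sin(m)^5 + 6.219864*sin(m)^4 - 65.821896*sin(m)^3 + 165.270672*sin(m)^2 - 156.927456*sin(m) + 51.478848)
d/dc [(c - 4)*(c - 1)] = 2*c - 5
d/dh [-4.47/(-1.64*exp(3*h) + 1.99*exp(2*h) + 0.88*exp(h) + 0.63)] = (-21.9924*exp(2*h) + 17.7906*exp(h) + 3.9336)*exp(h)/(-1.64*exp(3*h) + 1.99*exp(2*h) + 0.88*exp(h) + 0.63)^2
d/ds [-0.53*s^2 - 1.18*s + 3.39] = -1.06*s - 1.18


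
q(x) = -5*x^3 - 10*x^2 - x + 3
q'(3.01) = -197.10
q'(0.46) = -13.37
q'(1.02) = -37.01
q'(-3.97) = -158.01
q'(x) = -15*x^2 - 20*x - 1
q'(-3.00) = -76.00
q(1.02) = -13.73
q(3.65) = -377.01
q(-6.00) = 729.00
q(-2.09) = 7.06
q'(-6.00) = -421.00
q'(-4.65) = -232.34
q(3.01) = -226.97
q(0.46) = -0.06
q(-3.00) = 51.00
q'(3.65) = -273.84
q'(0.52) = -15.46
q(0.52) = -0.93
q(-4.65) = 294.15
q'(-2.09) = -24.72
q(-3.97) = 162.21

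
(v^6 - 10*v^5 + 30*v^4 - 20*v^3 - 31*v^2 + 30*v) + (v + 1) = v^6 - 10*v^5 + 30*v^4 - 20*v^3 - 31*v^2 + 31*v + 1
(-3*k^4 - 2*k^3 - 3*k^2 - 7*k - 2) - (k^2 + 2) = -3*k^4 - 2*k^3 - 4*k^2 - 7*k - 4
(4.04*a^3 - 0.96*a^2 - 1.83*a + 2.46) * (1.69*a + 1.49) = 6.8276*a^4 + 4.3972*a^3 - 4.5231*a^2 + 1.4307*a + 3.6654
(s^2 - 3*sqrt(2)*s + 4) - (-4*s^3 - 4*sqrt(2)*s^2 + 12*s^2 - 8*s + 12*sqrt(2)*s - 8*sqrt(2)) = 4*s^3 - 11*s^2 + 4*sqrt(2)*s^2 - 15*sqrt(2)*s + 8*s + 4 + 8*sqrt(2)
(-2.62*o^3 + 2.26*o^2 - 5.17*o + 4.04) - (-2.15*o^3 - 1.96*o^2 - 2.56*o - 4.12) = -0.47*o^3 + 4.22*o^2 - 2.61*o + 8.16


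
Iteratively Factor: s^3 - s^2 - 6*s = (s)*(s^2 - s - 6) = s*(s - 3)*(s + 2)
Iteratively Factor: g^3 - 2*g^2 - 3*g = (g - 3)*(g^2 + g) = (g - 3)*(g + 1)*(g)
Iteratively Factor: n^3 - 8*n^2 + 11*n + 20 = (n + 1)*(n^2 - 9*n + 20) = (n - 5)*(n + 1)*(n - 4)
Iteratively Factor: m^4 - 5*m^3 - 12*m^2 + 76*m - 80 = (m - 5)*(m^3 - 12*m + 16) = (m - 5)*(m - 2)*(m^2 + 2*m - 8) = (m - 5)*(m - 2)^2*(m + 4)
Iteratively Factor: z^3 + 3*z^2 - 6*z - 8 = (z + 1)*(z^2 + 2*z - 8) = (z + 1)*(z + 4)*(z - 2)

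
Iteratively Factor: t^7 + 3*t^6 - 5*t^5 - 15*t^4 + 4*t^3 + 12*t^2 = (t)*(t^6 + 3*t^5 - 5*t^4 - 15*t^3 + 4*t^2 + 12*t) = t*(t - 1)*(t^5 + 4*t^4 - t^3 - 16*t^2 - 12*t) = t*(t - 1)*(t + 3)*(t^4 + t^3 - 4*t^2 - 4*t) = t*(t - 2)*(t - 1)*(t + 3)*(t^3 + 3*t^2 + 2*t) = t*(t - 2)*(t - 1)*(t + 2)*(t + 3)*(t^2 + t) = t^2*(t - 2)*(t - 1)*(t + 2)*(t + 3)*(t + 1)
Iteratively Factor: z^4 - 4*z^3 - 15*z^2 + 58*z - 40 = (z - 5)*(z^3 + z^2 - 10*z + 8) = (z - 5)*(z - 1)*(z^2 + 2*z - 8) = (z - 5)*(z - 1)*(z + 4)*(z - 2)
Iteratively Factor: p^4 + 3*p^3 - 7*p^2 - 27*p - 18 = (p + 2)*(p^3 + p^2 - 9*p - 9) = (p + 2)*(p + 3)*(p^2 - 2*p - 3) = (p - 3)*(p + 2)*(p + 3)*(p + 1)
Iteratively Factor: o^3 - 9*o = (o - 3)*(o^2 + 3*o) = (o - 3)*(o + 3)*(o)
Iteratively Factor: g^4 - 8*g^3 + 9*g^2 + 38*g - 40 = (g - 4)*(g^3 - 4*g^2 - 7*g + 10) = (g - 5)*(g - 4)*(g^2 + g - 2) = (g - 5)*(g - 4)*(g - 1)*(g + 2)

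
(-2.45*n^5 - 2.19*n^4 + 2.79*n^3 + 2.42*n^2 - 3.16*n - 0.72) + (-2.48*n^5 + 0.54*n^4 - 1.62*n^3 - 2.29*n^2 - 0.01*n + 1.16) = -4.93*n^5 - 1.65*n^4 + 1.17*n^3 + 0.13*n^2 - 3.17*n + 0.44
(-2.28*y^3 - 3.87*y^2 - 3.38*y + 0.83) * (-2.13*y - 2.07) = 4.8564*y^4 + 12.9627*y^3 + 15.2103*y^2 + 5.2287*y - 1.7181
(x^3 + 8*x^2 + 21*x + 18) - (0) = x^3 + 8*x^2 + 21*x + 18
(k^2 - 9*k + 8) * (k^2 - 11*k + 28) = k^4 - 20*k^3 + 135*k^2 - 340*k + 224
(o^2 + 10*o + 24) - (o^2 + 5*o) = 5*o + 24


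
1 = 1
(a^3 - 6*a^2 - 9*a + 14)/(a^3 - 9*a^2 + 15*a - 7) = (a + 2)/(a - 1)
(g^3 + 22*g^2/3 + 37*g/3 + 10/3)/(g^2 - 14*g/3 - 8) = (3*g^3 + 22*g^2 + 37*g + 10)/(3*g^2 - 14*g - 24)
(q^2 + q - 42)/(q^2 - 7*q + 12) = (q^2 + q - 42)/(q^2 - 7*q + 12)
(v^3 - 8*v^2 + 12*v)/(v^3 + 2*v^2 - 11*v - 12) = v*(v^2 - 8*v + 12)/(v^3 + 2*v^2 - 11*v - 12)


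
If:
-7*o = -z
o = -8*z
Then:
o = 0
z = 0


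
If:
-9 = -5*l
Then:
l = 9/5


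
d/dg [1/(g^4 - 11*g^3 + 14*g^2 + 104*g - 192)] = (-4*g^3 + 33*g^2 - 28*g - 104)/(g^4 - 11*g^3 + 14*g^2 + 104*g - 192)^2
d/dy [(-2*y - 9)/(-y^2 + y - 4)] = (2*y^2 - 2*y - (2*y - 1)*(2*y + 9) + 8)/(y^2 - y + 4)^2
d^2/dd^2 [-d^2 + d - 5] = -2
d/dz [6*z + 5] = 6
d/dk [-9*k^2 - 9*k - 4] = -18*k - 9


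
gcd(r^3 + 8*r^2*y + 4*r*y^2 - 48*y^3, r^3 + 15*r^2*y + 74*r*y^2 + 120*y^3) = r^2 + 10*r*y + 24*y^2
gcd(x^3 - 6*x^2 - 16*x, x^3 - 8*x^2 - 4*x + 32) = x^2 - 6*x - 16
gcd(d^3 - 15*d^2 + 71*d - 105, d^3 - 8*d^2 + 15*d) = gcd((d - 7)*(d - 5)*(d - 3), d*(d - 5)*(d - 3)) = d^2 - 8*d + 15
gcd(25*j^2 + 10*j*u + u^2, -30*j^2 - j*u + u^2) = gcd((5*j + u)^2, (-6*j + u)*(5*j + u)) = 5*j + u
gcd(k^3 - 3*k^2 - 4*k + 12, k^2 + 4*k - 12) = k - 2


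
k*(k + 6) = k^2 + 6*k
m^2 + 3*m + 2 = (m + 1)*(m + 2)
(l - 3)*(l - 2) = l^2 - 5*l + 6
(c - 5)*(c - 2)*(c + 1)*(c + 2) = c^4 - 4*c^3 - 9*c^2 + 16*c + 20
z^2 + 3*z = z*(z + 3)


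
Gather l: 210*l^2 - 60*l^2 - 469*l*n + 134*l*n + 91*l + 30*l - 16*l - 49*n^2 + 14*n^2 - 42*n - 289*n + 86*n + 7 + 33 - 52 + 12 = 150*l^2 + l*(105 - 335*n) - 35*n^2 - 245*n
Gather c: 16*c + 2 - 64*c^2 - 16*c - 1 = 1 - 64*c^2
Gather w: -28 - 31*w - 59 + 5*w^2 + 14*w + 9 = 5*w^2 - 17*w - 78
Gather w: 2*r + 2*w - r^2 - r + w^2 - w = -r^2 + r + w^2 + w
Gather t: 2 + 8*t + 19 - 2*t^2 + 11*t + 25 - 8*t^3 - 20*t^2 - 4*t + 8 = -8*t^3 - 22*t^2 + 15*t + 54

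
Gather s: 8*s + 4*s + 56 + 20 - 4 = 12*s + 72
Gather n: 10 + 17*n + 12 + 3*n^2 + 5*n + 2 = 3*n^2 + 22*n + 24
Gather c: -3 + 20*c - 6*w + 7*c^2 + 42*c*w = 7*c^2 + c*(42*w + 20) - 6*w - 3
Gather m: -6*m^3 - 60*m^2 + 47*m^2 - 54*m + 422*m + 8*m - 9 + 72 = -6*m^3 - 13*m^2 + 376*m + 63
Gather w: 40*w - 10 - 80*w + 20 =10 - 40*w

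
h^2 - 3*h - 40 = (h - 8)*(h + 5)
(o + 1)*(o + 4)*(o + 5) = o^3 + 10*o^2 + 29*o + 20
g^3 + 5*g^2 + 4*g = g*(g + 1)*(g + 4)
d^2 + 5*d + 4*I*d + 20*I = (d + 5)*(d + 4*I)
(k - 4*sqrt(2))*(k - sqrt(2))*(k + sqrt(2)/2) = k^3 - 9*sqrt(2)*k^2/2 + 3*k + 4*sqrt(2)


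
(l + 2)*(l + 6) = l^2 + 8*l + 12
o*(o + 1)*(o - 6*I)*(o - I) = o^4 + o^3 - 7*I*o^3 - 6*o^2 - 7*I*o^2 - 6*o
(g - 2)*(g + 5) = g^2 + 3*g - 10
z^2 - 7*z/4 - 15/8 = (z - 5/2)*(z + 3/4)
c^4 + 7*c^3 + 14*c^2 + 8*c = c*(c + 1)*(c + 2)*(c + 4)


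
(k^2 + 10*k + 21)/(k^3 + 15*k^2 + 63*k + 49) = (k + 3)/(k^2 + 8*k + 7)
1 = 1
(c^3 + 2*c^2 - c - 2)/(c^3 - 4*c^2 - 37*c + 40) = (c^2 + 3*c + 2)/(c^2 - 3*c - 40)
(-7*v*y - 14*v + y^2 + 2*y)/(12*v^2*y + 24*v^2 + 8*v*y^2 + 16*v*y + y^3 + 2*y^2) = (-7*v + y)/(12*v^2 + 8*v*y + y^2)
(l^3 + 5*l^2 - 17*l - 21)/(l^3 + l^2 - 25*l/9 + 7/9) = 9*(l^3 + 5*l^2 - 17*l - 21)/(9*l^3 + 9*l^2 - 25*l + 7)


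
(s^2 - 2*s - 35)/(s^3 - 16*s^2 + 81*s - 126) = (s + 5)/(s^2 - 9*s + 18)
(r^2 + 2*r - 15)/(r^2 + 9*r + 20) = (r - 3)/(r + 4)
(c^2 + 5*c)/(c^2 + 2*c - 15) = c/(c - 3)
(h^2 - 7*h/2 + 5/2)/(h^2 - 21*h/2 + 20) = (h - 1)/(h - 8)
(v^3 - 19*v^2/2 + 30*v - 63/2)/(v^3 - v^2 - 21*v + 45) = (v - 7/2)/(v + 5)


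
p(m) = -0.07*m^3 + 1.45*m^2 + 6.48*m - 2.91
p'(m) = -0.21*m^2 + 2.9*m + 6.48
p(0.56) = 1.16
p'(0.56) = 8.04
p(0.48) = 0.53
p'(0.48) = 7.82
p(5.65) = 67.36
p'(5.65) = 16.16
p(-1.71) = -9.40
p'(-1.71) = 0.91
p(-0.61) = -6.31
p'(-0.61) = 4.63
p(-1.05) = -8.03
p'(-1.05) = 3.20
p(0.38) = -0.24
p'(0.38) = 7.55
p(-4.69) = 5.81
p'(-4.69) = -11.74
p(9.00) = 121.83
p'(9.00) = 15.57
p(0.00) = -2.91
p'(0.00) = 6.48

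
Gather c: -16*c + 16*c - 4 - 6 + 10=0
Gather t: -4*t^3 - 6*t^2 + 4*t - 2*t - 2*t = -4*t^3 - 6*t^2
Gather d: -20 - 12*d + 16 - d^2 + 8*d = -d^2 - 4*d - 4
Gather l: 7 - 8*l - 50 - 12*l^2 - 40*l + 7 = -12*l^2 - 48*l - 36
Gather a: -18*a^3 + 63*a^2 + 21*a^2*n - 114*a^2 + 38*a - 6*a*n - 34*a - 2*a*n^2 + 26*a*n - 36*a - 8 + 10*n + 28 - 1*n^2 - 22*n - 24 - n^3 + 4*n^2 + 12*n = -18*a^3 + a^2*(21*n - 51) + a*(-2*n^2 + 20*n - 32) - n^3 + 3*n^2 - 4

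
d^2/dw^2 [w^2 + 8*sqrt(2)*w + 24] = 2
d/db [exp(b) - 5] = exp(b)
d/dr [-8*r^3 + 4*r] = 4 - 24*r^2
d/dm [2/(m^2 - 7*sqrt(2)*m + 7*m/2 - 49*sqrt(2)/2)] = 4*(-4*m - 7 + 14*sqrt(2))/(2*m^2 - 14*sqrt(2)*m + 7*m - 49*sqrt(2))^2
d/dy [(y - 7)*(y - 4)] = 2*y - 11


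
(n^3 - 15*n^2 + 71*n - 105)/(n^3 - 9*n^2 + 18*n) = (n^2 - 12*n + 35)/(n*(n - 6))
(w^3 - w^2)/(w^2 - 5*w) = w*(w - 1)/(w - 5)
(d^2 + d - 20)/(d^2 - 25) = (d - 4)/(d - 5)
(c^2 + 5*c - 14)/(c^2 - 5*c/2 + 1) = 2*(c + 7)/(2*c - 1)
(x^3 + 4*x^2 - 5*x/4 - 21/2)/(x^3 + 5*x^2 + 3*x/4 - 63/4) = (x + 2)/(x + 3)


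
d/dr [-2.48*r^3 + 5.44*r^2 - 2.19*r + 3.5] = -7.44*r^2 + 10.88*r - 2.19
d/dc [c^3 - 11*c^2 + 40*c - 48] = 3*c^2 - 22*c + 40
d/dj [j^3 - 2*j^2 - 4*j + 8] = 3*j^2 - 4*j - 4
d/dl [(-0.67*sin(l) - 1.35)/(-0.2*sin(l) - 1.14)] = 0.4938*cos(l)/(0.2*sin(l) + 1.14)^2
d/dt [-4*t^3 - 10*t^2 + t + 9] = -12*t^2 - 20*t + 1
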